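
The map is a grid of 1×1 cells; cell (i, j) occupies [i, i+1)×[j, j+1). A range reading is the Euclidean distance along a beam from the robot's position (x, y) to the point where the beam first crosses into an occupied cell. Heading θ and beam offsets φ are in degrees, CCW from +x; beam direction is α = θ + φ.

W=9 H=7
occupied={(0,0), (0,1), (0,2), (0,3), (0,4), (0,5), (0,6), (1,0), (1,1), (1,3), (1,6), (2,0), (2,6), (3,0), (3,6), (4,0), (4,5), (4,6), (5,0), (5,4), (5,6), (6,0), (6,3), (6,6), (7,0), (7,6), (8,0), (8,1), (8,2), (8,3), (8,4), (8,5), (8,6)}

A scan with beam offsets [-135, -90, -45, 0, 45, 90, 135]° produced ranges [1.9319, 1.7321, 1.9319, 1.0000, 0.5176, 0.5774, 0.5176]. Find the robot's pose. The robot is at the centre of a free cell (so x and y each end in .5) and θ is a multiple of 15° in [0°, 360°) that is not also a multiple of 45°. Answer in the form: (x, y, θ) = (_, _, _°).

The pose lattice has 30·16 = 480 candidates. Test each by forward raycasting.
  (7.5, 4.5, 255°): beam 1 = 1.7321 ≠ 1.9319 ✗
  (7.5, 4.5, 150°): beam 1 = 0.5176 ≠ 1.9319 ✗
  (5.5, 2.5, 330°): beam 1 = 3.6235 ≠ 1.9319 ✗
  (4.5, 1.5, 345°): beam 1 = 1.0000 ≠ 1.9319 ✗
  …
  (7.5, 5.5, 300°): r_1=1.9319, r_2=1.7321, r_3=1.9319, r_4=1.0000, r_5=0.5176, r_6=0.5774, r_7=0.5176 — all match ✓
No second candidate reproduces the full scan.

(x, y, θ) = (7.5, 5.5, 300°)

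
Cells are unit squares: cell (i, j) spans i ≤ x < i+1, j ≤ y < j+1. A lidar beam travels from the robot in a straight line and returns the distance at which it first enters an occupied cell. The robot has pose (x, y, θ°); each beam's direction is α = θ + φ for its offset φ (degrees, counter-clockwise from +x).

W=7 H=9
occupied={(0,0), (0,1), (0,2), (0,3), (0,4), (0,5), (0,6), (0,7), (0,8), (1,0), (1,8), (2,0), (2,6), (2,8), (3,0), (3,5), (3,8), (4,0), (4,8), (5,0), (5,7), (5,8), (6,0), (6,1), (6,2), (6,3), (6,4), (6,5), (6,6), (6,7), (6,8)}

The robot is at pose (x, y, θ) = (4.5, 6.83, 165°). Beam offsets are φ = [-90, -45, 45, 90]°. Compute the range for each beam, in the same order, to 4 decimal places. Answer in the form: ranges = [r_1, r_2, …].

beam 1: φ=-90°, α=75°
  d=(0.2588,0.9659)  start (4,6)  tX=1.9319 tY=0.1760  stride 1/|dx|=3.8637 1/|dy|=1.0353
    cross y-line → (4,7), t=0.1760
    cross y-line → (4,8), t=1.2113 (wall)
  → r_1 = 1.2113
beam 2: φ=-45°, α=120°
  d=(-0.5000,0.8660)  start (4,6)  tX=1.0000 tY=0.1963  stride 1/|dx|=2.0000 1/|dy|=1.1547
    cross y-line → (4,7), t=0.1963
    cross x-line → (3,7), t=1.0000
    cross y-line → (3,8), t=1.3510 (wall)
  → r_2 = 1.3510
beam 3: φ=45°, α=210°
  d=(-0.8660,-0.5000)  start (4,6)  tX=0.5774 tY=1.6600  stride 1/|dx|=1.1547 1/|dy|=2.0000
    cross x-line → (3,6), t=0.5774
    cross y-line → (3,5), t=1.6600 (wall)
  → r_3 = 1.6600
beam 4: φ=90°, α=255°
  d=(-0.2588,-0.9659)  start (4,6)  tX=1.9319 tY=0.8593  stride 1/|dx|=3.8637 1/|dy|=1.0353
    cross y-line → (4,5), t=0.8593
    cross y-line → (4,4), t=1.8946
    cross x-line → (3,4), t=1.9319
    cross y-line → (3,3), t=2.9298
    cross y-line → (3,2), t=3.9651
    cross y-line → (3,1), t=5.0004
    cross x-line → (2,1), t=5.7956
    cross y-line → (2,0), t=6.0357 (wall)
  → r_4 = 6.0357

ranges = [1.2113, 1.3510, 1.6600, 6.0357]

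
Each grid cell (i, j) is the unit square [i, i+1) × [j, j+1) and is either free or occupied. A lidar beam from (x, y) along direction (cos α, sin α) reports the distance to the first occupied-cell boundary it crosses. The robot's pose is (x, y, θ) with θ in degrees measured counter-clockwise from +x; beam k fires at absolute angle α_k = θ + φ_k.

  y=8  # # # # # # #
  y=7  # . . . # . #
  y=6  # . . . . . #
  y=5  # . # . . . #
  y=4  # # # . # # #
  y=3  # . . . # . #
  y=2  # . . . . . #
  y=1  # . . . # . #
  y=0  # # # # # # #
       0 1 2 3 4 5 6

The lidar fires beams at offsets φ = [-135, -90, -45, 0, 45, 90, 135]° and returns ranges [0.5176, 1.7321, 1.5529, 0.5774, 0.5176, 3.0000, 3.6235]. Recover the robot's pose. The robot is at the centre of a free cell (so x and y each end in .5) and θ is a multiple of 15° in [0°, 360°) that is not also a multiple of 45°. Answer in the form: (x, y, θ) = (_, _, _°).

(x, y, θ) = (4.5, 2.5, 60°)

The pose lattice has 27·16 = 432 candidates. Test each by forward raycasting.
  (4.5, 6.5, 345°): beam 1 = 1.7321 ≠ 0.5176 ✗
  (5.5, 2.5, 60°): beam 1 = 1.5529 ≠ 0.5176 ✗
  (5.5, 1.5, 300°): beam 2 = 0.5774 ≠ 1.7321 ✗
  (3.5, 1.5, 210°): beam 1 = 1.9319 ≠ 0.5176 ✗
  (1.5, 6.5, 165°): beam 1 = 2.8868 ≠ 0.5176 ✗
  …
  (4.5, 2.5, 60°): r_1=0.5176, r_2=1.7321, r_3=1.5529, r_4=0.5774, r_5=0.5176, r_6=3.0000, r_7=3.6235 — all match ✓
Unique over the lattice → pose = (4.5, 2.5, 60°).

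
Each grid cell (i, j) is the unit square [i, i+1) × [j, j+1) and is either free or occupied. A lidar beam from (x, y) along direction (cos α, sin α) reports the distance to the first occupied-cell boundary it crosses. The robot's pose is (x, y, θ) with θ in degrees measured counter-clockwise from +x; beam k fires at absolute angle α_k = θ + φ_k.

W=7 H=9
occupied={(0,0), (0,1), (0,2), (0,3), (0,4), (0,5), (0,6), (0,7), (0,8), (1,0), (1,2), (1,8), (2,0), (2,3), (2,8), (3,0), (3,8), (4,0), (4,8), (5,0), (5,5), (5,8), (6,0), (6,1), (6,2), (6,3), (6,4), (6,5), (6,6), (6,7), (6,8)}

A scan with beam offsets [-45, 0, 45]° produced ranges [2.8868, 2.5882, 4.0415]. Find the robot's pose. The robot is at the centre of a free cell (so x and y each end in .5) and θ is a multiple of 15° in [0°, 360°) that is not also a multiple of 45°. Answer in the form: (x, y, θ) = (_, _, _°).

(x, y, θ) = (4.5, 5.5, 105°)

The pose lattice has 32·16 = 512 candidates. Test each by forward raycasting.
  (3.5, 6.5, 195°): beam 3 = 2.8868 ≠ 4.0415 ✗
  (1.5, 1.5, 60°): beam 1 = 4.6587 ≠ 2.8868 ✗
  (1.5, 4.5, 210°): beam 1 = 0.5176 ≠ 2.8868 ✗
  (5.5, 3.5, 105°): beam 1 = 1.0000 ≠ 2.8868 ✗
  …
  (4.5, 5.5, 105°): r_1=2.8868, r_2=2.5882, r_3=4.0415 — all match ✓
Only this pose fits every beam.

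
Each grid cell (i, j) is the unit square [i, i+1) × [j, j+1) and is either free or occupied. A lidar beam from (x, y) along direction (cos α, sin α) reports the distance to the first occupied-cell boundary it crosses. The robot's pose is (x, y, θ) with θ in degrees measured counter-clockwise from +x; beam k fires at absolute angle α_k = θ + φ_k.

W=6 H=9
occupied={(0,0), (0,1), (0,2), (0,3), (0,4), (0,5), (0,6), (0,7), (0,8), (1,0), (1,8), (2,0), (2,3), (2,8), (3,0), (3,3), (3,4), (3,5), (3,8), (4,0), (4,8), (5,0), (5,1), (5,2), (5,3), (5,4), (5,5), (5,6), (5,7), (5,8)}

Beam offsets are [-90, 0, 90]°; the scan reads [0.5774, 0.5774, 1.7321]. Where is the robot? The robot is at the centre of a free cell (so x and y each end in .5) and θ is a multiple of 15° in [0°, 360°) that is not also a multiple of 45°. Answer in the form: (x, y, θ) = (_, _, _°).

(x, y, θ) = (4.5, 1.5, 30°)

Candidates: 24 free-cell centres × 16 headings = 384 poses. Raycast each; keep the one whose scan matches to 4 dp.
  (3.5, 6.5, 60°): beam 1 = 1.7321 ≠ 0.5774 ✗
  (4.5, 3.5, 345°): beam 1 = 2.5882 ≠ 0.5774 ✗
  (1.5, 1.5, 15°): beam 1 = 0.5176 ≠ 0.5774 ✗
  (2.5, 1.5, 240°): beam 1 = 1.7321 ≠ 0.5774 ✗
  …
  (4.5, 1.5, 30°): r_1=0.5774, r_2=0.5774, r_3=1.7321 — all match ✓
No second candidate reproduces the full scan.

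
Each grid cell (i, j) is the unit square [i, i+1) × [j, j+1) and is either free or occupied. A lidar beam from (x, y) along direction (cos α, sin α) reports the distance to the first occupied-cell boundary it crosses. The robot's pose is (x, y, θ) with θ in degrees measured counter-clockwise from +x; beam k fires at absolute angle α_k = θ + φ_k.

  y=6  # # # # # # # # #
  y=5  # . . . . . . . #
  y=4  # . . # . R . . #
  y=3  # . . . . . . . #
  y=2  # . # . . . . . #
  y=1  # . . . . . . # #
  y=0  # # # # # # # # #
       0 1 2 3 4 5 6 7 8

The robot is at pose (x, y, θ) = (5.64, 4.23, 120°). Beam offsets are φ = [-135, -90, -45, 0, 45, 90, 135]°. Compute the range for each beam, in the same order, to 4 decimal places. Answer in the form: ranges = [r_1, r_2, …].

beam 1: φ=-135°, α=345°
  dir = (cos 345°, sin 345°) = (0.9659, -0.2588); from cell (5,4)
  next x-line at t=0.3727, next y-line at t=0.8887; Δt_x=1.0353, Δt_y=3.8637
    x: enter (6,4) at t=0.3727
    y: enter (6,3) at t=0.8887
    x: enter (7,3) at t=1.4080
    x: enter (8,3) at t=2.4433 ← occupied
  → r_1 = 2.4433
beam 2: φ=-90°, α=30°
  dir = (cos 30°, sin 30°) = (0.8660, 0.5000); from cell (5,4)
  next x-line at t=0.4157, next y-line at t=1.5400; Δt_x=1.1547, Δt_y=2.0000
    x: enter (6,4) at t=0.4157
    y: enter (6,5) at t=1.5400
    x: enter (7,5) at t=1.5704
    x: enter (8,5) at t=2.7251 ← occupied
  → r_2 = 2.7251
beam 3: φ=-45°, α=75°
  dir = (cos 75°, sin 75°) = (0.2588, 0.9659); from cell (5,4)
  next x-line at t=1.3909, next y-line at t=0.7972; Δt_x=3.8637, Δt_y=1.0353
    y: enter (5,5) at t=0.7972
    x: enter (6,5) at t=1.3909
    y: enter (6,6) at t=1.8324 ← occupied
  → r_3 = 1.8324
beam 4: φ=0°, α=120°
  dir = (cos 120°, sin 120°) = (-0.5000, 0.8660); from cell (5,4)
  next x-line at t=1.2800, next y-line at t=0.8891; Δt_x=2.0000, Δt_y=1.1547
    y: enter (5,5) at t=0.8891
    x: enter (4,5) at t=1.2800
    y: enter (4,6) at t=2.0438 ← occupied
  → r_4 = 2.0438
beam 5: φ=45°, α=165°
  dir = (cos 165°, sin 165°) = (-0.9659, 0.2588); from cell (5,4)
  next x-line at t=0.6626, next y-line at t=2.9751; Δt_x=1.0353, Δt_y=3.8637
    x: enter (4,4) at t=0.6626
    x: enter (3,4) at t=1.6979 ← occupied
  → r_5 = 1.6979
beam 6: φ=90°, α=210°
  dir = (cos 210°, sin 210°) = (-0.8660, -0.5000); from cell (5,4)
  next x-line at t=0.7390, next y-line at t=0.4600; Δt_x=1.1547, Δt_y=2.0000
    y: enter (5,3) at t=0.4600
    x: enter (4,3) at t=0.7390
    x: enter (3,3) at t=1.8937
    y: enter (3,2) at t=2.4600
    x: enter (2,2) at t=3.0484 ← occupied
  → r_6 = 3.0484
beam 7: φ=135°, α=255°
  dir = (cos 255°, sin 255°) = (-0.2588, -0.9659); from cell (5,4)
  next x-line at t=2.4728, next y-line at t=0.2381; Δt_x=3.8637, Δt_y=1.0353
    y: enter (5,3) at t=0.2381
    y: enter (5,2) at t=1.2734
    y: enter (5,1) at t=2.3087
    x: enter (4,1) at t=2.4728
    y: enter (4,0) at t=3.3439 ← occupied
  → r_7 = 3.3439

ranges = [2.4433, 2.7251, 1.8324, 2.0438, 1.6979, 3.0484, 3.3439]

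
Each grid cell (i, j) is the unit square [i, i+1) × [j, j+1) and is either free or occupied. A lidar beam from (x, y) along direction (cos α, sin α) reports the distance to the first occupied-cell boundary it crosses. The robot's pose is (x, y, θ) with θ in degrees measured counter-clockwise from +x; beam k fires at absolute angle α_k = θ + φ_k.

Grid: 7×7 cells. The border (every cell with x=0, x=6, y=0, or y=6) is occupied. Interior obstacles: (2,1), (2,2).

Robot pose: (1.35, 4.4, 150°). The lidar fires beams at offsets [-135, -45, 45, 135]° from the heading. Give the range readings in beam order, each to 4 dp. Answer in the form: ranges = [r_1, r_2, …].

beam 1: φ=-135°, α=15°
  d=(0.9659,0.2588)  start (1,4)  tX=0.6729 tY=2.3182  stride 1/|dx|=1.0353 1/|dy|=3.8637
    cross x-line → (2,4), t=0.6729
    cross x-line → (3,4), t=1.7082
    cross y-line → (3,5), t=2.3182
    cross x-line → (4,5), t=2.7435
    cross x-line → (5,5), t=3.7788
    cross x-line → (6,5), t=4.8140 (wall)
  → r_1 = 4.8140
beam 2: φ=-45°, α=105°
  d=(-0.2588,0.9659)  start (1,4)  tX=1.3523 tY=0.6212  stride 1/|dx|=3.8637 1/|dy|=1.0353
    cross y-line → (1,5), t=0.6212
    cross x-line → (0,5), t=1.3523 (wall)
  → r_2 = 1.3523
beam 3: φ=45°, α=195°
  d=(-0.9659,-0.2588)  start (1,4)  tX=0.3623 tY=1.5455  stride 1/|dx|=1.0353 1/|dy|=3.8637
    cross x-line → (0,4), t=0.3623 (wall)
  → r_3 = 0.3623
beam 4: φ=135°, α=285°
  d=(0.2588,-0.9659)  start (1,4)  tX=2.5114 tY=0.4141  stride 1/|dx|=3.8637 1/|dy|=1.0353
    cross y-line → (1,3), t=0.4141
    cross y-line → (1,2), t=1.4494
    cross y-line → (1,1), t=2.4847
    cross x-line → (2,1), t=2.5114 (wall)
  → r_4 = 2.5114

ranges = [4.8140, 1.3523, 0.3623, 2.5114]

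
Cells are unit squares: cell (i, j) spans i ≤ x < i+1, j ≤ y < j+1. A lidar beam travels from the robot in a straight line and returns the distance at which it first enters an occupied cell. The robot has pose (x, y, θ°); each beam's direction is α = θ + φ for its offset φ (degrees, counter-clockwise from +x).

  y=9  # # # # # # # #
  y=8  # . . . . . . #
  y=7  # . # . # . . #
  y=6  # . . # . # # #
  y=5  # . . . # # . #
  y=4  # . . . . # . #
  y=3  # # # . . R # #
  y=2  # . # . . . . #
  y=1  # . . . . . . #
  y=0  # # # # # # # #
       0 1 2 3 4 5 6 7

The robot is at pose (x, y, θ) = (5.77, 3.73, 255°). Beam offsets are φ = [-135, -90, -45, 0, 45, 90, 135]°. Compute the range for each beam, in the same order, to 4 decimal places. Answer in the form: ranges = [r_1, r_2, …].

beam 1: φ=-135°, α=120°
  direction (-0.5000, 0.8660); cell (5,3); t to first gridline: x 1.5400, y 0.3118 (then +2.0000 / +1.1547)
    (5,4) via y @ 0.3118  # hit
  → r_1 = 0.3118
beam 2: φ=-90°, α=165°
  direction (-0.9659, 0.2588); cell (5,3); t to first gridline: x 0.7972, y 1.0432 (then +1.0353 / +3.8637)
    (4,3) via x @ 0.7972
    (4,4) via y @ 1.0432
    (3,4) via x @ 1.8324
    (2,4) via x @ 2.8677
    (1,4) via x @ 3.9030
    (1,5) via y @ 4.9069
    (0,5) via x @ 4.9383  # hit
  → r_2 = 4.9383
beam 3: φ=-45°, α=210°
  direction (-0.8660, -0.5000); cell (5,3); t to first gridline: x 0.8891, y 1.4600 (then +1.1547 / +2.0000)
    (4,3) via x @ 0.8891
    (4,2) via y @ 1.4600
    (3,2) via x @ 2.0438
    (2,2) via x @ 3.1985  # hit
  → r_3 = 3.1985
beam 4: φ=0°, α=255°
  direction (-0.2588, -0.9659); cell (5,3); t to first gridline: x 2.9751, y 0.7558 (then +3.8637 / +1.0353)
    (5,2) via y @ 0.7558
    (5,1) via y @ 1.7910
    (5,0) via y @ 2.8263  # hit
  → r_4 = 2.8263
beam 5: φ=45°, α=300°
  direction (0.5000, -0.8660); cell (5,3); t to first gridline: x 0.4600, y 0.8429 (then +2.0000 / +1.1547)
    (6,3) via x @ 0.4600  # hit
  → r_5 = 0.4600
beam 6: φ=90°, α=345°
  direction (0.9659, -0.2588); cell (5,3); t to first gridline: x 0.2381, y 2.8205 (then +1.0353 / +3.8637)
    (6,3) via x @ 0.2381  # hit
  → r_6 = 0.2381
beam 7: φ=135°, α=30°
  direction (0.8660, 0.5000); cell (5,3); t to first gridline: x 0.2656, y 0.5400 (then +1.1547 / +2.0000)
    (6,3) via x @ 0.2656  # hit
  → r_7 = 0.2656

ranges = [0.3118, 4.9383, 3.1985, 2.8263, 0.4600, 0.2381, 0.2656]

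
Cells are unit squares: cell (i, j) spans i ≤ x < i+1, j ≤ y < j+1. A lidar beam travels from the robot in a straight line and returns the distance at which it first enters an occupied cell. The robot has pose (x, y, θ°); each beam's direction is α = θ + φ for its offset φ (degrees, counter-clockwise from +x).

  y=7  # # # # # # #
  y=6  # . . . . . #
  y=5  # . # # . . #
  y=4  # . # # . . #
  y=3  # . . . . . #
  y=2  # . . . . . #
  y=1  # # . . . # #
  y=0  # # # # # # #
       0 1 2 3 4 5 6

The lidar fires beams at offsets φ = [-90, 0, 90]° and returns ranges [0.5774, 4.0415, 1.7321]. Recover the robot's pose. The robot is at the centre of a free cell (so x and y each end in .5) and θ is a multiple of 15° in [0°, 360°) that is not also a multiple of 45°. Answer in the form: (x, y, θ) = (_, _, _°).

(x, y, θ) = (4.5, 4.5, 240°)

Candidates: 24 free-cell centres × 16 headings = 384 poses. Raycast each; keep the one whose scan matches to 4 dp.
  (5.5, 6.5, 240°): beam 1 = 1.0000 ≠ 0.5774 ✗
  (1.5, 5.5, 150°): beam 1 = 1.7321 ≠ 0.5774 ✗
  (1.5, 3.5, 195°): beam 1 = 1.9319 ≠ 0.5774 ✗
  (3.5, 1.5, 30°): beam 2 = 2.8868 ≠ 4.0415 ✗
  …
  (4.5, 4.5, 240°): r_1=0.5774, r_2=4.0415, r_3=1.7321 — all match ✓
No second candidate reproduces the full scan.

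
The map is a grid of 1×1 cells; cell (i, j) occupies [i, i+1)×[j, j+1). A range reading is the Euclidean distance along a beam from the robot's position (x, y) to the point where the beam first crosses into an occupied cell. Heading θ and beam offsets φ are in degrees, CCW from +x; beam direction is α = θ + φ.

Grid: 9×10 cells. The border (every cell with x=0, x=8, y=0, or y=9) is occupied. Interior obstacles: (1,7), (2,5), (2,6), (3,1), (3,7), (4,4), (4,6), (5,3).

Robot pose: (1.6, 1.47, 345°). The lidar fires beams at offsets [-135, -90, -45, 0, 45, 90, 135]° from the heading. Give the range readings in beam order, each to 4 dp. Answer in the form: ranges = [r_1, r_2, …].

beam 1: φ=-135°, α=210°
  dir = (cos 210°, sin 210°) = (-0.8660, -0.5000); from cell (1,1)
  next x-line at t=0.6928, next y-line at t=0.9400; Δt_x=1.1547, Δt_y=2.0000
    x: enter (0,1) at t=0.6928 ← occupied
  → r_1 = 0.6928
beam 2: φ=-90°, α=255°
  dir = (cos 255°, sin 255°) = (-0.2588, -0.9659); from cell (1,1)
  next x-line at t=2.3182, next y-line at t=0.4866; Δt_x=3.8637, Δt_y=1.0353
    y: enter (1,0) at t=0.4866 ← occupied
  → r_2 = 0.4866
beam 3: φ=-45°, α=300°
  dir = (cos 300°, sin 300°) = (0.5000, -0.8660); from cell (1,1)
  next x-line at t=0.8000, next y-line at t=0.5427; Δt_x=2.0000, Δt_y=1.1547
    y: enter (1,0) at t=0.5427 ← occupied
  → r_3 = 0.5427
beam 4: φ=0°, α=345°
  dir = (cos 345°, sin 345°) = (0.9659, -0.2588); from cell (1,1)
  next x-line at t=0.4141, next y-line at t=1.8159; Δt_x=1.0353, Δt_y=3.8637
    x: enter (2,1) at t=0.4141
    x: enter (3,1) at t=1.4494 ← occupied
  → r_4 = 1.4494
beam 5: φ=45°, α=30°
  dir = (cos 30°, sin 30°) = (0.8660, 0.5000); from cell (1,1)
  next x-line at t=0.4619, next y-line at t=1.0600; Δt_x=1.1547, Δt_y=2.0000
    x: enter (2,1) at t=0.4619
    y: enter (2,2) at t=1.0600
    x: enter (3,2) at t=1.6166
    x: enter (4,2) at t=2.7713
    y: enter (4,3) at t=3.0600
    x: enter (5,3) at t=3.9260 ← occupied
  → r_5 = 3.9260
beam 6: φ=90°, α=75°
  dir = (cos 75°, sin 75°) = (0.2588, 0.9659); from cell (1,1)
  next x-line at t=1.5455, next y-line at t=0.5487; Δt_x=3.8637, Δt_y=1.0353
    y: enter (1,2) at t=0.5487
    x: enter (2,2) at t=1.5455
    y: enter (2,3) at t=1.5840
    y: enter (2,4) at t=2.6192
    y: enter (2,5) at t=3.6545 ← occupied
  → r_6 = 3.6545
beam 7: φ=135°, α=120°
  dir = (cos 120°, sin 120°) = (-0.5000, 0.8660); from cell (1,1)
  next x-line at t=1.2000, next y-line at t=0.6120; Δt_x=2.0000, Δt_y=1.1547
    y: enter (1,2) at t=0.6120
    x: enter (0,2) at t=1.2000 ← occupied
  → r_7 = 1.2000

ranges = [0.6928, 0.4866, 0.5427, 1.4494, 3.9260, 3.6545, 1.2000]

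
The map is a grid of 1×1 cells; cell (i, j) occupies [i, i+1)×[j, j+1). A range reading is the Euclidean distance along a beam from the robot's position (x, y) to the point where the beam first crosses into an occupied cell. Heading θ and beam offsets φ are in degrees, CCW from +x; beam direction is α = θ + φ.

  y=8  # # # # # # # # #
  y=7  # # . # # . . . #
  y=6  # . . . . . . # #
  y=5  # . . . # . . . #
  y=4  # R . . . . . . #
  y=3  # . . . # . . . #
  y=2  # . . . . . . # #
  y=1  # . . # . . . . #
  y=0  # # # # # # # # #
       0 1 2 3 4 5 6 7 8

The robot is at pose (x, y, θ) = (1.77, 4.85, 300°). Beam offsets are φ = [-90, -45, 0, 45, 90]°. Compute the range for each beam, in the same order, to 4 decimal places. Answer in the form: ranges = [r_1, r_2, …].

ranges = [0.8891, 2.9751, 3.2909, 3.2841, 6.3000]

beam 1: φ=-90°, α=210°
  cosα=-0.8660 sinα=-0.5000 | (1,4) | tMaxX 0.8891 tMaxY 1.7000 | tΔX 1.1547 tΔY 2.0000
    t=0.8891 [x] (0,4) — stop
  → r_1 = 0.8891
beam 2: φ=-45°, α=255°
  cosα=-0.2588 sinα=-0.9659 | (1,4) | tMaxX 2.9751 tMaxY 0.8800 | tΔX 3.8637 tΔY 1.0353
    t=0.8800 [y] (1,3)
    t=1.9153 [y] (1,2)
    t=2.9505 [y] (1,1)
    t=2.9751 [x] (0,1) — stop
  → r_2 = 2.9751
beam 3: φ=0°, α=300°
  cosα=0.5000 sinα=-0.8660 | (1,4) | tMaxX 0.4600 tMaxY 0.9815 | tΔX 2.0000 tΔY 1.1547
    t=0.4600 [x] (2,4)
    t=0.9815 [y] (2,3)
    t=2.1362 [y] (2,2)
    t=2.4600 [x] (3,2)
    t=3.2909 [y] (3,1) — stop
  → r_3 = 3.2909
beam 4: φ=45°, α=345°
  cosα=0.9659 sinα=-0.2588 | (1,4) | tMaxX 0.2381 tMaxY 3.2841 | tΔX 1.0353 tΔY 3.8637
    t=0.2381 [x] (2,4)
    t=1.2734 [x] (3,4)
    t=2.3087 [x] (4,4)
    t=3.2841 [y] (4,3) — stop
  → r_4 = 3.2841
beam 5: φ=90°, α=30°
  cosα=0.8660 sinα=0.5000 | (1,4) | tMaxX 0.2656 tMaxY 0.3000 | tΔX 1.1547 tΔY 2.0000
    t=0.2656 [x] (2,4)
    t=0.3000 [y] (2,5)
    t=1.4203 [x] (3,5)
    t=2.3000 [y] (3,6)
    t=2.5750 [x] (4,6)
    t=3.7297 [x] (5,6)
    t=4.3000 [y] (5,7)
    t=4.8844 [x] (6,7)
    t=6.0391 [x] (7,7)
    t=6.3000 [y] (7,8) — stop
  → r_5 = 6.3000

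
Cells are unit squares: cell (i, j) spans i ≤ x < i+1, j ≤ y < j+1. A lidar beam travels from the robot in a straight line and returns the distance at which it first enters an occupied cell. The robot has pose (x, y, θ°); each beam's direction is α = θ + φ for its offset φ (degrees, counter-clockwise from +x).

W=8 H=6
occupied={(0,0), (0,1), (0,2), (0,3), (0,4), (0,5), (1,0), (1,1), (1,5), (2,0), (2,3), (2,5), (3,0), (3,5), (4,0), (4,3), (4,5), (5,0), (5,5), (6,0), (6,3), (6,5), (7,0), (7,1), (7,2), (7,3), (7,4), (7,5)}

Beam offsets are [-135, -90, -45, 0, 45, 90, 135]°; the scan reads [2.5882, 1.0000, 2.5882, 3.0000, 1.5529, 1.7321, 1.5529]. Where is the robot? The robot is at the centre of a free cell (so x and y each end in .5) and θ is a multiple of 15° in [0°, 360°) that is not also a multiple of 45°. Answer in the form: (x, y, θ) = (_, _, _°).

(x, y, θ) = (5.5, 2.5, 210°)

The pose lattice has 20·16 = 320 candidates. Test each by forward raycasting.
  (5.5, 2.5, 255°): beam 1 = 1.0000 ≠ 2.5882 ✗
  (6.5, 1.5, 165°): beam 1 = 0.5774 ≠ 2.5882 ✗
  (1.5, 2.5, 195°): beam 1 = 1.0000 ≠ 2.5882 ✗
  …
  (5.5, 2.5, 210°): r_1=2.5882, r_2=1.0000, r_3=2.5882, r_4=3.0000, r_5=1.5529, r_6=1.7321, r_7=1.5529 — all match ✓
No second candidate reproduces the full scan.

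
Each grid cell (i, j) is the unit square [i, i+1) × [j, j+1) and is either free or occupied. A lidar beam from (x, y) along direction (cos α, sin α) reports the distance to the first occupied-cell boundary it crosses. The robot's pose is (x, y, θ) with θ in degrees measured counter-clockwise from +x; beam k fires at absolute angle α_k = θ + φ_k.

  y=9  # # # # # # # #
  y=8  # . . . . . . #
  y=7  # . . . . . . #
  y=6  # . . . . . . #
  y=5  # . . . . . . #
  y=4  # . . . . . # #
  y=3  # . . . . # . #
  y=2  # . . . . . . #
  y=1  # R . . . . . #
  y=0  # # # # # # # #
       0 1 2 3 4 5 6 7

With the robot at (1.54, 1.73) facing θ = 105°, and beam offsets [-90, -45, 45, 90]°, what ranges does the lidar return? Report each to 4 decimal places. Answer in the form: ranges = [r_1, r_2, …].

beam 1: φ=-90°, α=15°
  cosα=0.9659 sinα=0.2588 | (1,1) | tMaxX 0.4762 tMaxY 1.0432 | tΔX 1.0353 tΔY 3.8637
    t=0.4762 [x] (2,1)
    t=1.0432 [y] (2,2)
    t=1.5115 [x] (3,2)
    t=2.5468 [x] (4,2)
    t=3.5821 [x] (5,2)
    t=4.6173 [x] (6,2)
    t=4.9069 [y] (6,3)
    t=5.6526 [x] (7,3) — stop
  → r_1 = 5.6526
beam 2: φ=-45°, α=60°
  cosα=0.5000 sinα=0.8660 | (1,1) | tMaxX 0.9200 tMaxY 0.3118 | tΔX 2.0000 tΔY 1.1547
    t=0.3118 [y] (1,2)
    t=0.9200 [x] (2,2)
    t=1.4665 [y] (2,3)
    t=2.6212 [y] (2,4)
    t=2.9200 [x] (3,4)
    t=3.7759 [y] (3,5)
    t=4.9200 [x] (4,5)
    t=4.9306 [y] (4,6)
    t=6.0853 [y] (4,7)
    t=6.9200 [x] (5,7)
    t=7.2400 [y] (5,8)
    t=8.3947 [y] (5,9) — stop
  → r_2 = 8.3947
beam 3: φ=45°, α=150°
  cosα=-0.8660 sinα=0.5000 | (1,1) | tMaxX 0.6235 tMaxY 0.5400 | tΔX 1.1547 tΔY 2.0000
    t=0.5400 [y] (1,2)
    t=0.6235 [x] (0,2) — stop
  → r_3 = 0.6235
beam 4: φ=90°, α=195°
  cosα=-0.9659 sinα=-0.2588 | (1,1) | tMaxX 0.5590 tMaxY 2.8205 | tΔX 1.0353 tΔY 3.8637
    t=0.5590 [x] (0,1) — stop
  → r_4 = 0.5590

ranges = [5.6526, 8.3947, 0.6235, 0.5590]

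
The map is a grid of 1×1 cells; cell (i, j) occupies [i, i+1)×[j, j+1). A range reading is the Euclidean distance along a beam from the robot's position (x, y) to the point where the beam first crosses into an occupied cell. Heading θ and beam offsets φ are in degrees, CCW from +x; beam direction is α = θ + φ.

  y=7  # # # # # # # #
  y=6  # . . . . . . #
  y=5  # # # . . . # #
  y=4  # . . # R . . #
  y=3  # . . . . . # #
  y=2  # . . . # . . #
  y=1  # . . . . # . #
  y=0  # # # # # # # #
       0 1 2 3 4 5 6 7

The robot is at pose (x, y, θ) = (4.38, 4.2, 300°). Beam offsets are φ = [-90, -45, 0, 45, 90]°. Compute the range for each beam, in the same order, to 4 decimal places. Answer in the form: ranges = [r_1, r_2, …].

ranges = [3.9029, 1.2423, 2.5403, 1.6771, 1.8706]

beam 1: φ=-90°, α=210°
  dir = (cos 210°, sin 210°) = (-0.8660, -0.5000); from cell (4,4)
  next x-line at t=0.4388, next y-line at t=0.4000; Δt_x=1.1547, Δt_y=2.0000
    y: enter (4,3) at t=0.4000
    x: enter (3,3) at t=0.4388
    x: enter (2,3) at t=1.5935
    y: enter (2,2) at t=2.4000
    x: enter (1,2) at t=2.7482
    x: enter (0,2) at t=3.9029 ← occupied
  → r_1 = 3.9029
beam 2: φ=-45°, α=255°
  dir = (cos 255°, sin 255°) = (-0.2588, -0.9659); from cell (4,4)
  next x-line at t=1.4682, next y-line at t=0.2071; Δt_x=3.8637, Δt_y=1.0353
    y: enter (4,3) at t=0.2071
    y: enter (4,2) at t=1.2423 ← occupied
  → r_2 = 1.2423
beam 3: φ=0°, α=300°
  dir = (cos 300°, sin 300°) = (0.5000, -0.8660); from cell (4,4)
  next x-line at t=1.2400, next y-line at t=0.2309; Δt_x=2.0000, Δt_y=1.1547
    y: enter (4,3) at t=0.2309
    x: enter (5,3) at t=1.2400
    y: enter (5,2) at t=1.3856
    y: enter (5,1) at t=2.5403 ← occupied
  → r_3 = 2.5403
beam 4: φ=45°, α=345°
  dir = (cos 345°, sin 345°) = (0.9659, -0.2588); from cell (4,4)
  next x-line at t=0.6419, next y-line at t=0.7727; Δt_x=1.0353, Δt_y=3.8637
    x: enter (5,4) at t=0.6419
    y: enter (5,3) at t=0.7727
    x: enter (6,3) at t=1.6771 ← occupied
  → r_4 = 1.6771
beam 5: φ=90°, α=30°
  dir = (cos 30°, sin 30°) = (0.8660, 0.5000); from cell (4,4)
  next x-line at t=0.7159, next y-line at t=1.6000; Δt_x=1.1547, Δt_y=2.0000
    x: enter (5,4) at t=0.7159
    y: enter (5,5) at t=1.6000
    x: enter (6,5) at t=1.8706 ← occupied
  → r_5 = 1.8706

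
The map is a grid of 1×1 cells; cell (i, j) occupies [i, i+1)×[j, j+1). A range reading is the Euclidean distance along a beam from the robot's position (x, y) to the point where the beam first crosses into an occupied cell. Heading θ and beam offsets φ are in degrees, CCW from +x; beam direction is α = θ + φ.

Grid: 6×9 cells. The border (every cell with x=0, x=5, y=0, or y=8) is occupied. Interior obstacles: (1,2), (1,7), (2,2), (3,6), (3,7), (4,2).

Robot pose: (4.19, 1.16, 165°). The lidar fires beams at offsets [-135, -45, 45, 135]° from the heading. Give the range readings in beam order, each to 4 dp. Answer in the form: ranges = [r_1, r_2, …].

beam 1: φ=-135°, α=30°
  direction (0.8660, 0.5000); cell (4,1); t to first gridline: x 0.9353, y 1.6800 (then +1.1547 / +2.0000)
    (5,1) via x @ 0.9353  # hit
  → r_1 = 0.9353
beam 2: φ=-45°, α=120°
  direction (-0.5000, 0.8660); cell (4,1); t to first gridline: x 0.3800, y 0.9699 (then +2.0000 / +1.1547)
    (3,1) via x @ 0.3800
    (3,2) via y @ 0.9699
    (3,3) via y @ 2.1246
    (2,3) via x @ 2.3800
    (2,4) via y @ 3.2793
    (1,4) via x @ 4.3800
    (1,5) via y @ 4.4341
    (1,6) via y @ 5.5888
    (0,6) via x @ 6.3800  # hit
  → r_2 = 6.3800
beam 3: φ=45°, α=210°
  direction (-0.8660, -0.5000); cell (4,1); t to first gridline: x 0.2194, y 0.3200 (then +1.1547 / +2.0000)
    (3,1) via x @ 0.2194
    (3,0) via y @ 0.3200  # hit
  → r_3 = 0.3200
beam 4: φ=135°, α=300°
  direction (0.5000, -0.8660); cell (4,1); t to first gridline: x 1.6200, y 0.1848 (then +2.0000 / +1.1547)
    (4,0) via y @ 0.1848  # hit
  → r_4 = 0.1848

ranges = [0.9353, 6.3800, 0.3200, 0.1848]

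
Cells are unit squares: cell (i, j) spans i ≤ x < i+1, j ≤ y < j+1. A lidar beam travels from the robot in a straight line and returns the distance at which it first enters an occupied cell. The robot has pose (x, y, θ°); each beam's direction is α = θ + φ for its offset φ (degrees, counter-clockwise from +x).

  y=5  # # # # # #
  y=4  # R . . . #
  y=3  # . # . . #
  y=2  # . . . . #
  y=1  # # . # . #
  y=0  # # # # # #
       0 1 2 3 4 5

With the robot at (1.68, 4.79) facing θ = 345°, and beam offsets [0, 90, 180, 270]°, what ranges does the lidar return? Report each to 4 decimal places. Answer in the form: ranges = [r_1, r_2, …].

ranges = [3.4371, 0.2174, 0.7040, 2.6273]

beam 1: φ=0°, α=345°
  cosα=0.9659 sinα=-0.2588 | (1,4) | tMaxX 0.3313 tMaxY 3.0523 | tΔX 1.0353 tΔY 3.8637
    t=0.3313 [x] (2,4)
    t=1.3666 [x] (3,4)
    t=2.4018 [x] (4,4)
    t=3.0523 [y] (4,3)
    t=3.4371 [x] (5,3) — stop
  → r_1 = 3.4371
beam 2: φ=90°, α=75°
  cosα=0.2588 sinα=0.9659 | (1,4) | tMaxX 1.2364 tMaxY 0.2174 | tΔX 3.8637 tΔY 1.0353
    t=0.2174 [y] (1,5) — stop
  → r_2 = 0.2174
beam 3: φ=180°, α=165°
  cosα=-0.9659 sinα=0.2588 | (1,4) | tMaxX 0.7040 tMaxY 0.8114 | tΔX 1.0353 tΔY 3.8637
    t=0.7040 [x] (0,4) — stop
  → r_3 = 0.7040
beam 4: φ=270°, α=255°
  cosα=-0.2588 sinα=-0.9659 | (1,4) | tMaxX 2.6273 tMaxY 0.8179 | tΔX 3.8637 tΔY 1.0353
    t=0.8179 [y] (1,3)
    t=1.8531 [y] (1,2)
    t=2.6273 [x] (0,2) — stop
  → r_4 = 2.6273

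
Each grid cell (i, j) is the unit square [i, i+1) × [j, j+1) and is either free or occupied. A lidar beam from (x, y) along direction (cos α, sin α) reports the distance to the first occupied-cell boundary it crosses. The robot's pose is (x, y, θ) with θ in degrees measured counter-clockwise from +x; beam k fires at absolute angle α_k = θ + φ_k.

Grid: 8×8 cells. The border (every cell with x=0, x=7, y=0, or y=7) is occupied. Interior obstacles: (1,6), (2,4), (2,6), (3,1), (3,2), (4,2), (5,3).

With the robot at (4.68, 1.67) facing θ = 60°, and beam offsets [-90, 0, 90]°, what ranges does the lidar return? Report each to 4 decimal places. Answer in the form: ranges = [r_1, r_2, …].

beam 1: φ=-90°, α=330°
  direction (0.8660, -0.5000); cell (4,1); t to first gridline: x 0.3695, y 1.3400 (then +1.1547 / +2.0000)
    (5,1) via x @ 0.3695
    (5,0) via y @ 1.3400  # hit
  → r_1 = 1.3400
beam 2: φ=0°, α=60°
  direction (0.5000, 0.8660); cell (4,1); t to first gridline: x 0.6400, y 0.3811 (then +2.0000 / +1.1547)
    (4,2) via y @ 0.3811  # hit
  → r_2 = 0.3811
beam 3: φ=90°, α=150°
  direction (-0.8660, 0.5000); cell (4,1); t to first gridline: x 0.7852, y 0.6600 (then +1.1547 / +2.0000)
    (4,2) via y @ 0.6600  # hit
  → r_3 = 0.6600

ranges = [1.3400, 0.3811, 0.6600]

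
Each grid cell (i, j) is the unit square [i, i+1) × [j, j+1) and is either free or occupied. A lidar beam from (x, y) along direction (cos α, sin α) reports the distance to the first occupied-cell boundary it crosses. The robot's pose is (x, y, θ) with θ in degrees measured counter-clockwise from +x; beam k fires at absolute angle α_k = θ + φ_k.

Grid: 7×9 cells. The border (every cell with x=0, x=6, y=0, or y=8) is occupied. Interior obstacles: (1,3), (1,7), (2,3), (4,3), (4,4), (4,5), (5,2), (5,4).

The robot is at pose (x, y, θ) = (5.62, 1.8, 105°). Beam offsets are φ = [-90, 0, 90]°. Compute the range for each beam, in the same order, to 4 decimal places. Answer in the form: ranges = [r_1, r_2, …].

ranges = [0.3934, 0.2071, 3.0910]

beam 1: φ=-90°, α=15°
  direction (0.9659, 0.2588); cell (5,1); t to first gridline: x 0.3934, y 0.7727 (then +1.0353 / +3.8637)
    (6,1) via x @ 0.3934  # hit
  → r_1 = 0.3934
beam 2: φ=0°, α=105°
  direction (-0.2588, 0.9659); cell (5,1); t to first gridline: x 2.3955, y 0.2071 (then +3.8637 / +1.0353)
    (5,2) via y @ 0.2071  # hit
  → r_2 = 0.2071
beam 3: φ=90°, α=195°
  direction (-0.9659, -0.2588); cell (5,1); t to first gridline: x 0.6419, y 3.0910 (then +1.0353 / +3.8637)
    (4,1) via x @ 0.6419
    (3,1) via x @ 1.6771
    (2,1) via x @ 2.7124
    (2,0) via y @ 3.0910  # hit
  → r_3 = 3.0910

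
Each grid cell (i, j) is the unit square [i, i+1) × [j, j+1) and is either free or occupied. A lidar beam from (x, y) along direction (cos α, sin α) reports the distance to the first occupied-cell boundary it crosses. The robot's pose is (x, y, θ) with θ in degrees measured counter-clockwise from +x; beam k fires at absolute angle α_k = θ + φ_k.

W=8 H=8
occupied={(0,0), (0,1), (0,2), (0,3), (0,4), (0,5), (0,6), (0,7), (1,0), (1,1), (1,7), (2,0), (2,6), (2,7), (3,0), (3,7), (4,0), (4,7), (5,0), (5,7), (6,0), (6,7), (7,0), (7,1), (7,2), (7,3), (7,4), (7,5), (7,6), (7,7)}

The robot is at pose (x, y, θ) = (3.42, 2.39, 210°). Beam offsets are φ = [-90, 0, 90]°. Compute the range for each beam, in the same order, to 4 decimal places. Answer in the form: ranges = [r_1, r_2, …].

beam 1: φ=-90°, α=120°
  direction (-0.5000, 0.8660); cell (3,2); t to first gridline: x 0.8400, y 0.7044 (then +2.0000 / +1.1547)
    (3,3) via y @ 0.7044
    (2,3) via x @ 0.8400
    (2,4) via y @ 1.8591
    (1,4) via x @ 2.8400
    (1,5) via y @ 3.0138
    (1,6) via y @ 4.1685
    (0,6) via x @ 4.8400  # hit
  → r_1 = 4.8400
beam 2: φ=0°, α=210°
  direction (-0.8660, -0.5000); cell (3,2); t to first gridline: x 0.4850, y 0.7800 (then +1.1547 / +2.0000)
    (2,2) via x @ 0.4850
    (2,1) via y @ 0.7800
    (1,1) via x @ 1.6397  # hit
  → r_2 = 1.6397
beam 3: φ=90°, α=300°
  direction (0.5000, -0.8660); cell (3,2); t to first gridline: x 1.1600, y 0.4503 (then +2.0000 / +1.1547)
    (3,1) via y @ 0.4503
    (4,1) via x @ 1.1600
    (4,0) via y @ 1.6050  # hit
  → r_3 = 1.6050

ranges = [4.8400, 1.6397, 1.6050]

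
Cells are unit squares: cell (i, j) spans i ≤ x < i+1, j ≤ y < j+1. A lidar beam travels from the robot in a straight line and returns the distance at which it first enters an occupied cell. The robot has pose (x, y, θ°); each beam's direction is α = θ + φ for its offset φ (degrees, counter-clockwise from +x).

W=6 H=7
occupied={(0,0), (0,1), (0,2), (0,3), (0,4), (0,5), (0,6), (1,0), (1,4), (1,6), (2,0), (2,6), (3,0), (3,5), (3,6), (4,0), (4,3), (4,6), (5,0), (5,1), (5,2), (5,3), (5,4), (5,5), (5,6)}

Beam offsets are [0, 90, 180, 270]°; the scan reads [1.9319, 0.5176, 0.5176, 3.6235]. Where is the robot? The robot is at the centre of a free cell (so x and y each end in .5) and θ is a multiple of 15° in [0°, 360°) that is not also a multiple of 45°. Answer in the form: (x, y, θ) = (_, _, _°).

Candidates: 17 free-cell centres × 16 headings = 272 poses. Raycast each; keep the one whose scan matches to 4 dp.
  (2.5, 1.5, 330°): beam 1 = 1.0000 ≠ 1.9319 ✗
  (1.5, 5.5, 330°): beam 1 = 3.0000 ≠ 1.9319 ✗
  (1.5, 3.5, 60°): beam 1 = 0.5774 ≠ 1.9319 ✗
  …
  (1.5, 1.5, 105°): r_1=1.9319, r_2=0.5176, r_3=0.5176, r_4=3.6235 — all match ✓
Unique over the lattice → pose = (1.5, 1.5, 105°).

(x, y, θ) = (1.5, 1.5, 105°)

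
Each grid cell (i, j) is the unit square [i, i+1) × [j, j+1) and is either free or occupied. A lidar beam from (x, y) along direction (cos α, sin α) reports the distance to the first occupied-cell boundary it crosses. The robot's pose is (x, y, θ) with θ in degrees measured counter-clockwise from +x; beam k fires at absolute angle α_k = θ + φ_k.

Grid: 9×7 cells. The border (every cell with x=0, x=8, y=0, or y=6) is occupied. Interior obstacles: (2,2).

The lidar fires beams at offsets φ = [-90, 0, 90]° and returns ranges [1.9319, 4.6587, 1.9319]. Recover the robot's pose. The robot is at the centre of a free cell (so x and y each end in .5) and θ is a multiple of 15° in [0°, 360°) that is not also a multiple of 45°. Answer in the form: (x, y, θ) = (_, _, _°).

(x, y, θ) = (4.5, 1.5, 75°)

The pose lattice has 34·16 = 544 candidates. Test each by forward raycasting.
  (6.5, 5.5, 330°): beam 1 = 5.1962 ≠ 1.9319 ✗
  (3.5, 1.5, 60°): beam 1 = 1.0000 ≠ 1.9319 ✗
  (1.5, 3.5, 105°): beam 1 = 6.7293 ≠ 1.9319 ✗
  (5.5, 5.5, 15°): beam 1 = 4.6587 ≠ 1.9319 ✗
  (4.5, 1.5, 105°): beam 1 = 3.6235 ≠ 1.9319 ✗
  …
  (4.5, 1.5, 75°): r_1=1.9319, r_2=4.6587, r_3=1.9319 — all match ✓
Unique over the lattice → pose = (4.5, 1.5, 75°).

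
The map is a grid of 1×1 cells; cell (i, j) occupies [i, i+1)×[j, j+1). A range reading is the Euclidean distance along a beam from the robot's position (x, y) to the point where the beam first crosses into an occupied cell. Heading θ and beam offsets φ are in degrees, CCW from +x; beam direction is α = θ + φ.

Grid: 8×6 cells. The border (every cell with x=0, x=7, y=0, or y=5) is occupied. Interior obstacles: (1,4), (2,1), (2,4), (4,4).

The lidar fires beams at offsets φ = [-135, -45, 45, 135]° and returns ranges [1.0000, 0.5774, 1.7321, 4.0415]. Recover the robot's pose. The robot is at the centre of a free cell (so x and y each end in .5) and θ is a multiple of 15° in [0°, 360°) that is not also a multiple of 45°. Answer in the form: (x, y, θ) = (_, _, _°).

(x, y, θ) = (6.5, 3.5, 75°)

Candidates: 20 free-cell centres × 16 headings = 320 poses. Raycast each; keep the one whose scan matches to 4 dp.
  (6.5, 3.5, 120°): beam 1 = 0.5176 ≠ 1.0000 ✗
  (6.5, 2.5, 165°): beam 1 = 0.5774 ≠ 1.0000 ✗
  (2.5, 3.5, 255°): beam 1 = 0.5774 ≠ 1.0000 ✗
  …
  (6.5, 3.5, 75°): r_1=1.0000, r_2=0.5774, r_3=1.7321, r_4=4.0415 — all match ✓
Only this pose fits every beam.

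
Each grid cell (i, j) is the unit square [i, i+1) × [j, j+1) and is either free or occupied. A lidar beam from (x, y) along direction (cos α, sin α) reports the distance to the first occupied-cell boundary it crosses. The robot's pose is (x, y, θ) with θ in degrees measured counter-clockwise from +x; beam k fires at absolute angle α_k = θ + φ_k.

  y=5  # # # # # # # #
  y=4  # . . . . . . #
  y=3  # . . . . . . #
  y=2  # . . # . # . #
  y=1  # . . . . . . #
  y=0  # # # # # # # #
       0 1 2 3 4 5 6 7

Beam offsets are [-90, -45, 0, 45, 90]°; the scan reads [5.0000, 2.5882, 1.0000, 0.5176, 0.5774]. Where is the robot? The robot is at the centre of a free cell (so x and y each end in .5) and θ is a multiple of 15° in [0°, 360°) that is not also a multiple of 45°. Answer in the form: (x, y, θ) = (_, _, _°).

(x, y, θ) = (1.5, 2.5, 120°)

Candidates: 22 free-cell centres × 16 headings = 352 poses. Raycast each; keep the one whose scan matches to 4 dp.
  (3.5, 1.5, 30°): beam 1 = 0.5774 ≠ 5.0000 ✗
  (3.5, 3.5, 285°): beam 1 = 2.5882 ≠ 5.0000 ✗
  (6.5, 2.5, 75°): beam 1 = 0.5176 ≠ 5.0000 ✗
  …
  (1.5, 2.5, 120°): r_1=5.0000, r_2=2.5882, r_3=1.0000, r_4=0.5176, r_5=0.5774 — all match ✓
Only this pose fits every beam.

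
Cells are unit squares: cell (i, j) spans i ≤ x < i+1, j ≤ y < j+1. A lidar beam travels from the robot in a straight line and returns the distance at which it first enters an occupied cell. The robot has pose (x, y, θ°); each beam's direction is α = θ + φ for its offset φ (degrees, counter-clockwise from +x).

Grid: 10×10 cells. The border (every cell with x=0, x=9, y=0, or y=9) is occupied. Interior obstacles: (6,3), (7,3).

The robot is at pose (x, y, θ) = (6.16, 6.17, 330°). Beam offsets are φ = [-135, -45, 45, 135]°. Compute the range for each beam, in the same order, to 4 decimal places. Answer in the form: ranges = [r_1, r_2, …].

ranges = [5.3420, 2.2465, 2.9402, 2.9298]

beam 1: φ=-135°, α=195°
  d=(-0.9659,-0.2588)  start (6,6)  tX=0.1656 tY=0.6568  stride 1/|dx|=1.0353 1/|dy|=3.8637
    cross x-line → (5,6), t=0.1656
    cross y-line → (5,5), t=0.6568
    cross x-line → (4,5), t=1.2009
    cross x-line → (3,5), t=2.2362
    cross x-line → (2,5), t=3.2715
    cross x-line → (1,5), t=4.3067
    cross y-line → (1,4), t=4.5205
    cross x-line → (0,4), t=5.3420 (wall)
  → r_1 = 5.3420
beam 2: φ=-45°, α=285°
  d=(0.2588,-0.9659)  start (6,6)  tX=3.2455 tY=0.1760  stride 1/|dx|=3.8637 1/|dy|=1.0353
    cross y-line → (6,5), t=0.1760
    cross y-line → (6,4), t=1.2113
    cross y-line → (6,3), t=2.2465 (wall)
  → r_2 = 2.2465
beam 3: φ=45°, α=15°
  d=(0.9659,0.2588)  start (6,6)  tX=0.8696 tY=3.2069  stride 1/|dx|=1.0353 1/|dy|=3.8637
    cross x-line → (7,6), t=0.8696
    cross x-line → (8,6), t=1.9049
    cross x-line → (9,6), t=2.9402 (wall)
  → r_3 = 2.9402
beam 4: φ=135°, α=105°
  d=(-0.2588,0.9659)  start (6,6)  tX=0.6182 tY=0.8593  stride 1/|dx|=3.8637 1/|dy|=1.0353
    cross x-line → (5,6), t=0.6182
    cross y-line → (5,7), t=0.8593
    cross y-line → (5,8), t=1.8946
    cross y-line → (5,9), t=2.9298 (wall)
  → r_4 = 2.9298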